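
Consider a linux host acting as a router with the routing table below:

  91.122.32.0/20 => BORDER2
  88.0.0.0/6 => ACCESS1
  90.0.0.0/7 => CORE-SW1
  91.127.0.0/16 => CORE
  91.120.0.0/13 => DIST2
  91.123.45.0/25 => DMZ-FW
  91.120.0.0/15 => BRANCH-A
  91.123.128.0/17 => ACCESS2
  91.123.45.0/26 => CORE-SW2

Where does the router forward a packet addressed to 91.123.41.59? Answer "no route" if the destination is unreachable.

Routes whose prefix contains 91.123.41.59:
  88.0.0.0/6 (88.0.0.0 - 91.255.255.255) -> ACCESS1
  90.0.0.0/7 (90.0.0.0 - 91.255.255.255) -> CORE-SW1
  91.120.0.0/13 (91.120.0.0 - 91.127.255.255) -> DIST2
More-specific entries that do NOT match:
  91.123.45.0/26 (91.123.45.0 - 91.123.45.63) does not contain 91.123.41.59
  91.123.45.0/25 (91.123.45.0 - 91.123.45.127) does not contain 91.123.41.59
  91.122.32.0/20 (91.122.32.0 - 91.122.47.255) does not contain 91.123.41.59
  91.123.128.0/17 (91.123.128.0 - 91.123.255.255) does not contain 91.123.41.59
  91.127.0.0/16 (91.127.0.0 - 91.127.255.255) does not contain 91.123.41.59
  91.120.0.0/15 (91.120.0.0 - 91.121.255.255) does not contain 91.123.41.59
Longest matching prefix is /13 -> next hop DIST2.

DIST2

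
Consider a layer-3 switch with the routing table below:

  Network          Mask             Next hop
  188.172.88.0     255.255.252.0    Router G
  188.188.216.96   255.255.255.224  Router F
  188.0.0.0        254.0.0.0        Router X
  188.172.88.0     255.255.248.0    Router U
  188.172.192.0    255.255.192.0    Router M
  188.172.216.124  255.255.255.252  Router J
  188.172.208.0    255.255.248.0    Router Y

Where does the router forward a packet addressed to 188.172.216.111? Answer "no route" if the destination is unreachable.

Router M

Routes whose prefix contains 188.172.216.111:
  188.0.0.0/7 (188.0.0.0 - 189.255.255.255) -> Router X
  188.172.192.0/18 (188.172.192.0 - 188.172.255.255) -> Router M
More-specific entries that do NOT match:
  188.172.216.124/30 (188.172.216.124 - 188.172.216.127) does not contain 188.172.216.111
  188.188.216.96/27 (188.188.216.96 - 188.188.216.127) does not contain 188.172.216.111
  188.172.88.0/22 (188.172.88.0 - 188.172.91.255) does not contain 188.172.216.111
  188.172.88.0/21 (188.172.88.0 - 188.172.95.255) does not contain 188.172.216.111
  188.172.208.0/21 (188.172.208.0 - 188.172.215.255) does not contain 188.172.216.111
Longest matching prefix is /18 -> next hop Router M.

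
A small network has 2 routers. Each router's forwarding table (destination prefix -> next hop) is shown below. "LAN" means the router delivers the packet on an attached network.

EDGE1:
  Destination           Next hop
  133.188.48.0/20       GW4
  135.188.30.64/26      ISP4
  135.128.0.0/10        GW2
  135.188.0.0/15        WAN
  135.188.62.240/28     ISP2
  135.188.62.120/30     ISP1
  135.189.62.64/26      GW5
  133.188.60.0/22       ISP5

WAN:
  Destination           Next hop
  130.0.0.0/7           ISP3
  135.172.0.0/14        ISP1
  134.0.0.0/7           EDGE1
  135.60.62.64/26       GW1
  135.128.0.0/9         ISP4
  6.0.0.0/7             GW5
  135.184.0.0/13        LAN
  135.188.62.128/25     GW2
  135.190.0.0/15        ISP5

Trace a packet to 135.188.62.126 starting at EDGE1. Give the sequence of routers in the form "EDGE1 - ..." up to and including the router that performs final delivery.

At EDGE1: longest match for 135.188.62.126 is 135.188.0.0/15 -> WAN
At WAN: longest match for 135.188.62.126 is 135.184.0.0/13 -> LAN

EDGE1 - WAN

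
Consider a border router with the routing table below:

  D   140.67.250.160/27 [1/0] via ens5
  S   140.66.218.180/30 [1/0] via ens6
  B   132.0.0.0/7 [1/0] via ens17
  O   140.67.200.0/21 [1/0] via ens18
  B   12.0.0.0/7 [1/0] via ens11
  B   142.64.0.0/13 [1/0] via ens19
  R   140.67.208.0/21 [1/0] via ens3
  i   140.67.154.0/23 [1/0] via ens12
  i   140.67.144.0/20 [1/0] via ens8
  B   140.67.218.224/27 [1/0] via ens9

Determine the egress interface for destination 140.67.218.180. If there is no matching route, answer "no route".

No entry's prefix contains 140.67.218.180; there is no default route.

no route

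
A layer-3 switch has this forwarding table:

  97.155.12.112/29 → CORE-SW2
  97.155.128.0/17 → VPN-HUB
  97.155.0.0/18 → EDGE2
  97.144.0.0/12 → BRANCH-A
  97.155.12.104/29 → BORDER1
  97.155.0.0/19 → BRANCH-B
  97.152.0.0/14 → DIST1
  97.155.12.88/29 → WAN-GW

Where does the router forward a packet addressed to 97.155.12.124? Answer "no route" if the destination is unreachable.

Routes whose prefix contains 97.155.12.124:
  97.144.0.0/12 (97.144.0.0 - 97.159.255.255) -> BRANCH-A
  97.152.0.0/14 (97.152.0.0 - 97.155.255.255) -> DIST1
  97.155.0.0/18 (97.155.0.0 - 97.155.63.255) -> EDGE2
  97.155.0.0/19 (97.155.0.0 - 97.155.31.255) -> BRANCH-B
More-specific entries that do NOT match:
  97.155.12.112/29 (97.155.12.112 - 97.155.12.119) does not contain 97.155.12.124
  97.155.12.104/29 (97.155.12.104 - 97.155.12.111) does not contain 97.155.12.124
  97.155.12.88/29 (97.155.12.88 - 97.155.12.95) does not contain 97.155.12.124
Longest matching prefix is /19 -> next hop BRANCH-B.

BRANCH-B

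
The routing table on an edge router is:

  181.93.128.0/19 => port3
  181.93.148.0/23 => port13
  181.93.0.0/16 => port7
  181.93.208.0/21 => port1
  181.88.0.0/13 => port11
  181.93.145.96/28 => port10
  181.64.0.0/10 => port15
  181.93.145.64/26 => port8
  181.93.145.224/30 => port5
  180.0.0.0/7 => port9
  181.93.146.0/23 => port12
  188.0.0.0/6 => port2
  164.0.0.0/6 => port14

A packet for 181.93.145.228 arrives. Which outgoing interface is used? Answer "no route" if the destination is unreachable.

Routes whose prefix contains 181.93.145.228:
  180.0.0.0/7 (180.0.0.0 - 181.255.255.255) -> port9
  181.64.0.0/10 (181.64.0.0 - 181.127.255.255) -> port15
  181.88.0.0/13 (181.88.0.0 - 181.95.255.255) -> port11
  181.93.0.0/16 (181.93.0.0 - 181.93.255.255) -> port7
  181.93.128.0/19 (181.93.128.0 - 181.93.159.255) -> port3
More-specific entries that do NOT match:
  181.93.145.224/30 (181.93.145.224 - 181.93.145.227) does not contain 181.93.145.228
  181.93.145.96/28 (181.93.145.96 - 181.93.145.111) does not contain 181.93.145.228
  181.93.145.64/26 (181.93.145.64 - 181.93.145.127) does not contain 181.93.145.228
  181.93.148.0/23 (181.93.148.0 - 181.93.149.255) does not contain 181.93.145.228
  181.93.146.0/23 (181.93.146.0 - 181.93.147.255) does not contain 181.93.145.228
  181.93.208.0/21 (181.93.208.0 - 181.93.215.255) does not contain 181.93.145.228
Longest matching prefix is /19 -> interface port3.

port3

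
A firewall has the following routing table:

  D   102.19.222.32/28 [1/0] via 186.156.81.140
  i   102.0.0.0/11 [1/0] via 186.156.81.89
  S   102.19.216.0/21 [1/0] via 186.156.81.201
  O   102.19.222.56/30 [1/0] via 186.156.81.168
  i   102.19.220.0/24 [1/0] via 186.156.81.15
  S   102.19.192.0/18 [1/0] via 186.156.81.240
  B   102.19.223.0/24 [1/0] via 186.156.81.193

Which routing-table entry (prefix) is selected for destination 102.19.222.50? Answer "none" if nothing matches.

Entries matching 102.19.222.50:
  102.0.0.0/11 (102.0.0.0 - 102.31.255.255)
  102.19.192.0/18 (102.19.192.0 - 102.19.255.255)
  102.19.216.0/21 (102.19.216.0 - 102.19.223.255)
Most specific is 102.19.216.0/21.

102.19.216.0/21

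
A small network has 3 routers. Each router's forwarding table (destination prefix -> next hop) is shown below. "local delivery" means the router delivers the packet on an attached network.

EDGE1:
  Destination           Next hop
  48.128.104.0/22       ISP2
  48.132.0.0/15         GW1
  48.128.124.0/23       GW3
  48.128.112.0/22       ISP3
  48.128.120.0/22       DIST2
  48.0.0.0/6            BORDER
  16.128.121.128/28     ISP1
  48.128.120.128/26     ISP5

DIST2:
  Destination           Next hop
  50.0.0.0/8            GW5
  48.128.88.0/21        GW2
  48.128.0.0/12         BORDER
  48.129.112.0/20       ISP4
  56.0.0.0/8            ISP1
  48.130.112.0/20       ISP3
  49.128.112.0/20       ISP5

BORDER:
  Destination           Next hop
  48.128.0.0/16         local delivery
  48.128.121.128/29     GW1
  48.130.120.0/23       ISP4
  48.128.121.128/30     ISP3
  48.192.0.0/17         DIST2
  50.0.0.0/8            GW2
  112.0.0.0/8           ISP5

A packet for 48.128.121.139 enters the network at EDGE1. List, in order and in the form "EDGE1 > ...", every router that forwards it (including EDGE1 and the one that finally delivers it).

EDGE1 > DIST2 > BORDER

At EDGE1: longest match for 48.128.121.139 is 48.128.120.0/22 -> DIST2
At DIST2: longest match for 48.128.121.139 is 48.128.0.0/12 -> BORDER
At BORDER: longest match for 48.128.121.139 is 48.128.0.0/16 -> local delivery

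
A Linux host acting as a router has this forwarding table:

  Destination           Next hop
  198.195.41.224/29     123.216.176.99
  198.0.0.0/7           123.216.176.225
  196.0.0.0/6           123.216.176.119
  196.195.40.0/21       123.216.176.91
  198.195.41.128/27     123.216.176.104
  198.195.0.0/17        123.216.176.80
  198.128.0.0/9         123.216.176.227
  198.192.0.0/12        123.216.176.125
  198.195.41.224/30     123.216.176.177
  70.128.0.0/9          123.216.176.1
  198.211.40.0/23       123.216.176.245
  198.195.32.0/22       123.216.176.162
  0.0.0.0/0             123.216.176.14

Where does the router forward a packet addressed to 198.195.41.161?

123.216.176.80

Routes whose prefix contains 198.195.41.161:
  0.0.0.0/0 (default, matches everything) -> 123.216.176.14
  196.0.0.0/6 (196.0.0.0 - 199.255.255.255) -> 123.216.176.119
  198.0.0.0/7 (198.0.0.0 - 199.255.255.255) -> 123.216.176.225
  198.128.0.0/9 (198.128.0.0 - 198.255.255.255) -> 123.216.176.227
  198.192.0.0/12 (198.192.0.0 - 198.207.255.255) -> 123.216.176.125
  198.195.0.0/17 (198.195.0.0 - 198.195.127.255) -> 123.216.176.80
More-specific entries that do NOT match:
  198.195.41.224/30 (198.195.41.224 - 198.195.41.227) does not contain 198.195.41.161
  198.195.41.224/29 (198.195.41.224 - 198.195.41.231) does not contain 198.195.41.161
  198.195.41.128/27 (198.195.41.128 - 198.195.41.159) does not contain 198.195.41.161
  198.211.40.0/23 (198.211.40.0 - 198.211.41.255) does not contain 198.195.41.161
  198.195.32.0/22 (198.195.32.0 - 198.195.35.255) does not contain 198.195.41.161
  196.195.40.0/21 (196.195.40.0 - 196.195.47.255) does not contain 198.195.41.161
Longest matching prefix is /17 -> next hop 123.216.176.80.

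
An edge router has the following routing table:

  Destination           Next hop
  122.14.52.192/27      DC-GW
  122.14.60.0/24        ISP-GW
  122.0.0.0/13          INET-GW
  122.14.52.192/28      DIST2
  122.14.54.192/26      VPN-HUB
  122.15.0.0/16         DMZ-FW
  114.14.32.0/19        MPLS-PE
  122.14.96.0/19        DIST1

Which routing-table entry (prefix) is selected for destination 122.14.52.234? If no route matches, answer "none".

122.14.52.234 is outside every listed prefix and there is no default route.

none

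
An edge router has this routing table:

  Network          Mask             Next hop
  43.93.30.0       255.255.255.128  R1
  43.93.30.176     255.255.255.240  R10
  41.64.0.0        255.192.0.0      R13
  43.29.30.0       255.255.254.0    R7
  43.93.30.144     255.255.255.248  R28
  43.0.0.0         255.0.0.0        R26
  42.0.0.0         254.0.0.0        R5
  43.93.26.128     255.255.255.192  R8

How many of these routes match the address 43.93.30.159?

Prefixes containing 43.93.30.159:
  42.0.0.0/7 (42.0.0.0 - 43.255.255.255)
  43.0.0.0/8 (43.0.0.0 - 43.255.255.255)
Total matching entries: 2.

2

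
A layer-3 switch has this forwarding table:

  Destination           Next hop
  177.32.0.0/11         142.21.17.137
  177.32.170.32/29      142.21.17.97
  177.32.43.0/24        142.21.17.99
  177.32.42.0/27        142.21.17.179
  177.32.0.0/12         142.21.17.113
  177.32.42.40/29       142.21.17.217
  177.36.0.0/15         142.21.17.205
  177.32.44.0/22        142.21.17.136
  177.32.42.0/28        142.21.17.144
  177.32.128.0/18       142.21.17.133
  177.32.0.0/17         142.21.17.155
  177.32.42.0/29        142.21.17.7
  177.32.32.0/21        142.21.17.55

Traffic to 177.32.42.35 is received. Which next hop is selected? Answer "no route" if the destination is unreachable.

Routes whose prefix contains 177.32.42.35:
  177.32.0.0/11 (177.32.0.0 - 177.63.255.255) -> 142.21.17.137
  177.32.0.0/12 (177.32.0.0 - 177.47.255.255) -> 142.21.17.113
  177.32.0.0/17 (177.32.0.0 - 177.32.127.255) -> 142.21.17.155
More-specific entries that do NOT match:
  177.32.170.32/29 (177.32.170.32 - 177.32.170.39) does not contain 177.32.42.35
  177.32.42.40/29 (177.32.42.40 - 177.32.42.47) does not contain 177.32.42.35
  177.32.42.0/29 (177.32.42.0 - 177.32.42.7) does not contain 177.32.42.35
  177.32.42.0/28 (177.32.42.0 - 177.32.42.15) does not contain 177.32.42.35
  177.32.42.0/27 (177.32.42.0 - 177.32.42.31) does not contain 177.32.42.35
  177.32.43.0/24 (177.32.43.0 - 177.32.43.255) does not contain 177.32.42.35
  177.32.44.0/22 (177.32.44.0 - 177.32.47.255) does not contain 177.32.42.35
  177.32.32.0/21 (177.32.32.0 - 177.32.39.255) does not contain 177.32.42.35
  177.32.128.0/18 (177.32.128.0 - 177.32.191.255) does not contain 177.32.42.35
Longest matching prefix is /17 -> next hop 142.21.17.155.

142.21.17.155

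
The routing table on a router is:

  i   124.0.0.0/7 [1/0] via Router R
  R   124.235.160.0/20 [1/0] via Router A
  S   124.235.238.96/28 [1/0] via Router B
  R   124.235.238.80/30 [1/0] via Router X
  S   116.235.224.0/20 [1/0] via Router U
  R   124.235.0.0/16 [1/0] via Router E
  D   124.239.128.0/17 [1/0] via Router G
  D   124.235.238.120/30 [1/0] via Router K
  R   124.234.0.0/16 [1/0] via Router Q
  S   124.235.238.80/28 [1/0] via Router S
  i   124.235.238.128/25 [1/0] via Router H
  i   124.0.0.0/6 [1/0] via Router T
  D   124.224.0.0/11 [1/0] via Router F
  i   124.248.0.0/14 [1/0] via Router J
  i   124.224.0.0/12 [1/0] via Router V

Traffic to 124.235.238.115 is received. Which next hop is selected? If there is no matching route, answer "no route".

Routes whose prefix contains 124.235.238.115:
  124.0.0.0/6 (124.0.0.0 - 127.255.255.255) -> Router T
  124.0.0.0/7 (124.0.0.0 - 125.255.255.255) -> Router R
  124.224.0.0/11 (124.224.0.0 - 124.255.255.255) -> Router F
  124.224.0.0/12 (124.224.0.0 - 124.239.255.255) -> Router V
  124.235.0.0/16 (124.235.0.0 - 124.235.255.255) -> Router E
More-specific entries that do NOT match:
  124.235.238.80/30 (124.235.238.80 - 124.235.238.83) does not contain 124.235.238.115
  124.235.238.120/30 (124.235.238.120 - 124.235.238.123) does not contain 124.235.238.115
  124.235.238.96/28 (124.235.238.96 - 124.235.238.111) does not contain 124.235.238.115
  124.235.238.80/28 (124.235.238.80 - 124.235.238.95) does not contain 124.235.238.115
  124.235.238.128/25 (124.235.238.128 - 124.235.238.255) does not contain 124.235.238.115
  124.235.160.0/20 (124.235.160.0 - 124.235.175.255) does not contain 124.235.238.115
  116.235.224.0/20 (116.235.224.0 - 116.235.239.255) does not contain 124.235.238.115
  124.239.128.0/17 (124.239.128.0 - 124.239.255.255) does not contain 124.235.238.115
Longest matching prefix is /16 -> next hop Router E.

Router E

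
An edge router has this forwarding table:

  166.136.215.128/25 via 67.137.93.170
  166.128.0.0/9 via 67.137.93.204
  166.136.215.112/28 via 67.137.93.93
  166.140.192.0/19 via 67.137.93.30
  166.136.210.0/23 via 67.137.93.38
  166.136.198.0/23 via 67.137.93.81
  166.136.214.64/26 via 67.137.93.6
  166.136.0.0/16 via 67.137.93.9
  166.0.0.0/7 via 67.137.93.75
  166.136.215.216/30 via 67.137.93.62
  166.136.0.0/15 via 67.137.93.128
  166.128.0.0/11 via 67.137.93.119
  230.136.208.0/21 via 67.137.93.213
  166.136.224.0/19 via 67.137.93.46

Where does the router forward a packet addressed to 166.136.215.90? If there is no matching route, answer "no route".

67.137.93.9

Routes whose prefix contains 166.136.215.90:
  166.0.0.0/7 (166.0.0.0 - 167.255.255.255) -> 67.137.93.75
  166.128.0.0/9 (166.128.0.0 - 166.255.255.255) -> 67.137.93.204
  166.128.0.0/11 (166.128.0.0 - 166.159.255.255) -> 67.137.93.119
  166.136.0.0/15 (166.136.0.0 - 166.137.255.255) -> 67.137.93.128
  166.136.0.0/16 (166.136.0.0 - 166.136.255.255) -> 67.137.93.9
More-specific entries that do NOT match:
  166.136.215.216/30 (166.136.215.216 - 166.136.215.219) does not contain 166.136.215.90
  166.136.215.112/28 (166.136.215.112 - 166.136.215.127) does not contain 166.136.215.90
  166.136.214.64/26 (166.136.214.64 - 166.136.214.127) does not contain 166.136.215.90
  166.136.215.128/25 (166.136.215.128 - 166.136.215.255) does not contain 166.136.215.90
  166.136.210.0/23 (166.136.210.0 - 166.136.211.255) does not contain 166.136.215.90
  166.136.198.0/23 (166.136.198.0 - 166.136.199.255) does not contain 166.136.215.90
  230.136.208.0/21 (230.136.208.0 - 230.136.215.255) does not contain 166.136.215.90
  166.140.192.0/19 (166.140.192.0 - 166.140.223.255) does not contain 166.136.215.90
  166.136.224.0/19 (166.136.224.0 - 166.136.255.255) does not contain 166.136.215.90
Longest matching prefix is /16 -> next hop 67.137.93.9.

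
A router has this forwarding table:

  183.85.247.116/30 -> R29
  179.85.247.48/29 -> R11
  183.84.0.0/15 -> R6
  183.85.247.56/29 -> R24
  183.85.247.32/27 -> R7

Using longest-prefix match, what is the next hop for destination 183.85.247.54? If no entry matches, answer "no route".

Routes whose prefix contains 183.85.247.54:
  183.84.0.0/15 (183.84.0.0 - 183.85.255.255) -> R6
  183.85.247.32/27 (183.85.247.32 - 183.85.247.63) -> R7
More-specific entries that do NOT match:
  183.85.247.116/30 (183.85.247.116 - 183.85.247.119) does not contain 183.85.247.54
  179.85.247.48/29 (179.85.247.48 - 179.85.247.55) does not contain 183.85.247.54
  183.85.247.56/29 (183.85.247.56 - 183.85.247.63) does not contain 183.85.247.54
Longest matching prefix is /27 -> next hop R7.

R7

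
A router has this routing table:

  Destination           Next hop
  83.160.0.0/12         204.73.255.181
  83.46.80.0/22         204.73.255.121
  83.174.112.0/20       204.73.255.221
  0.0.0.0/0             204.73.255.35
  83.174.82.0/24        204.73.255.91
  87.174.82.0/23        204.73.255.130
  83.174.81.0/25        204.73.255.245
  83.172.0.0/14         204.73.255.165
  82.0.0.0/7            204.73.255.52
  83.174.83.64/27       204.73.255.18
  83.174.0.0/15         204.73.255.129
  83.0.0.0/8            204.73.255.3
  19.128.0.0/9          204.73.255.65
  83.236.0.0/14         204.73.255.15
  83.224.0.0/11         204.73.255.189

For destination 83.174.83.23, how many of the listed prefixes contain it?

Prefixes containing 83.174.83.23:
  0.0.0.0/0 (default, matches everything)
  82.0.0.0/7 (82.0.0.0 - 83.255.255.255)
  83.0.0.0/8 (83.0.0.0 - 83.255.255.255)
  83.160.0.0/12 (83.160.0.0 - 83.175.255.255)
  83.172.0.0/14 (83.172.0.0 - 83.175.255.255)
  83.174.0.0/15 (83.174.0.0 - 83.175.255.255)
Total matching entries: 6.

6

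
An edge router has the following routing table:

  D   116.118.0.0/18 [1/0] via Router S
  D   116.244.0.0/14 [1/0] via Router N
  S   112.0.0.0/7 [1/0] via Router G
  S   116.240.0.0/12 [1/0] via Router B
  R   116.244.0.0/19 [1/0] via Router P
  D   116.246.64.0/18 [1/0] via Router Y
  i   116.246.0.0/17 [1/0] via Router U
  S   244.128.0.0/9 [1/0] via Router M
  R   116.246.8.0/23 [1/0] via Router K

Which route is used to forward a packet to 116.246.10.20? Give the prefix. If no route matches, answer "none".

Entries matching 116.246.10.20:
  116.240.0.0/12 (116.240.0.0 - 116.255.255.255)
  116.244.0.0/14 (116.244.0.0 - 116.247.255.255)
  116.246.0.0/17 (116.246.0.0 - 116.246.127.255)
Most specific is 116.246.0.0/17.

116.246.0.0/17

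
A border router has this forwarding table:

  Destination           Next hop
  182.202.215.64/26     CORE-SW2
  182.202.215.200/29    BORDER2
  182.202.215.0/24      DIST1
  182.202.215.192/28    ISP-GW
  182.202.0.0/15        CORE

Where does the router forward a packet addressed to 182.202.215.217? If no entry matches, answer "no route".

Routes whose prefix contains 182.202.215.217:
  182.202.0.0/15 (182.202.0.0 - 182.203.255.255) -> CORE
  182.202.215.0/24 (182.202.215.0 - 182.202.215.255) -> DIST1
More-specific entries that do NOT match:
  182.202.215.200/29 (182.202.215.200 - 182.202.215.207) does not contain 182.202.215.217
  182.202.215.192/28 (182.202.215.192 - 182.202.215.207) does not contain 182.202.215.217
  182.202.215.64/26 (182.202.215.64 - 182.202.215.127) does not contain 182.202.215.217
Longest matching prefix is /24 -> next hop DIST1.

DIST1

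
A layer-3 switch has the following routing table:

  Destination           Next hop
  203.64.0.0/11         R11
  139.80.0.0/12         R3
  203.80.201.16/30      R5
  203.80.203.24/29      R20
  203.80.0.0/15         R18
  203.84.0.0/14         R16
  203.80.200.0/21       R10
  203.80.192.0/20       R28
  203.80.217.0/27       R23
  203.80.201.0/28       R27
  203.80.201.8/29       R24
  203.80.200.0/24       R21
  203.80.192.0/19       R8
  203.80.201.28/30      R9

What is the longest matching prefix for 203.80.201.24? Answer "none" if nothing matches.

Entries matching 203.80.201.24:
  203.64.0.0/11 (203.64.0.0 - 203.95.255.255)
  203.80.0.0/15 (203.80.0.0 - 203.81.255.255)
  203.80.192.0/19 (203.80.192.0 - 203.80.223.255)
  203.80.192.0/20 (203.80.192.0 - 203.80.207.255)
  203.80.200.0/21 (203.80.200.0 - 203.80.207.255)
Most specific is 203.80.200.0/21.

203.80.200.0/21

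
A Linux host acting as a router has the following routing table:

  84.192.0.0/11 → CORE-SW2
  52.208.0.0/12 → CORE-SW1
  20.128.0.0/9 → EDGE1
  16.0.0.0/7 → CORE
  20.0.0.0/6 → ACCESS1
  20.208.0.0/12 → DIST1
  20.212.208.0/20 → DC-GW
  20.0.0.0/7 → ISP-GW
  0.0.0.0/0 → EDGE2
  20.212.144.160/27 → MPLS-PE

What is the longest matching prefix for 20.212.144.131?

Entries matching 20.212.144.131:
  0.0.0.0/0 (default, matches everything)
  20.0.0.0/6 (20.0.0.0 - 23.255.255.255)
  20.0.0.0/7 (20.0.0.0 - 21.255.255.255)
  20.128.0.0/9 (20.128.0.0 - 20.255.255.255)
  20.208.0.0/12 (20.208.0.0 - 20.223.255.255)
Most specific is 20.208.0.0/12.

20.208.0.0/12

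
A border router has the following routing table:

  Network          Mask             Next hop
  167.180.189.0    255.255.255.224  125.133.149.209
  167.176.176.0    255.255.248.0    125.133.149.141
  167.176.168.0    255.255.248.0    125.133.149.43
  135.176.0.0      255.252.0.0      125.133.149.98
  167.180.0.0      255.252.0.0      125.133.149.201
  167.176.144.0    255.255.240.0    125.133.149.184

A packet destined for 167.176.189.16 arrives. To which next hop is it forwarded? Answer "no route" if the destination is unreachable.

No entry's prefix contains 167.176.189.16; there is no default route.

no route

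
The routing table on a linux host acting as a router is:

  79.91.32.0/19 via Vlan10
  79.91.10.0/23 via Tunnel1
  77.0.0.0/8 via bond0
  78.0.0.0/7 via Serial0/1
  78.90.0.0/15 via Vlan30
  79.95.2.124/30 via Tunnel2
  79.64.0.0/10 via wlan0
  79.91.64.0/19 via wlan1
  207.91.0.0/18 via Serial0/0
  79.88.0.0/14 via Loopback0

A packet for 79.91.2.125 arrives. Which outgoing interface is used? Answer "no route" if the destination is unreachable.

Routes whose prefix contains 79.91.2.125:
  78.0.0.0/7 (78.0.0.0 - 79.255.255.255) -> Serial0/1
  79.64.0.0/10 (79.64.0.0 - 79.127.255.255) -> wlan0
  79.88.0.0/14 (79.88.0.0 - 79.91.255.255) -> Loopback0
More-specific entries that do NOT match:
  79.95.2.124/30 (79.95.2.124 - 79.95.2.127) does not contain 79.91.2.125
  79.91.10.0/23 (79.91.10.0 - 79.91.11.255) does not contain 79.91.2.125
  79.91.32.0/19 (79.91.32.0 - 79.91.63.255) does not contain 79.91.2.125
  79.91.64.0/19 (79.91.64.0 - 79.91.95.255) does not contain 79.91.2.125
  207.91.0.0/18 (207.91.0.0 - 207.91.63.255) does not contain 79.91.2.125
  78.90.0.0/15 (78.90.0.0 - 78.91.255.255) does not contain 79.91.2.125
Longest matching prefix is /14 -> interface Loopback0.

Loopback0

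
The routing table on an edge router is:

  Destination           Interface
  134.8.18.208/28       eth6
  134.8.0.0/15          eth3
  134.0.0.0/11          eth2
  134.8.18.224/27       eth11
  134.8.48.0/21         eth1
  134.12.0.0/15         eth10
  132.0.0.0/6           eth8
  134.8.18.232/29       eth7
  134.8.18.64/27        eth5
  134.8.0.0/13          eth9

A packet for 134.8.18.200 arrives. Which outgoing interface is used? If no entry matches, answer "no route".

Routes whose prefix contains 134.8.18.200:
  132.0.0.0/6 (132.0.0.0 - 135.255.255.255) -> eth8
  134.0.0.0/11 (134.0.0.0 - 134.31.255.255) -> eth2
  134.8.0.0/13 (134.8.0.0 - 134.15.255.255) -> eth9
  134.8.0.0/15 (134.8.0.0 - 134.9.255.255) -> eth3
More-specific entries that do NOT match:
  134.8.18.232/29 (134.8.18.232 - 134.8.18.239) does not contain 134.8.18.200
  134.8.18.208/28 (134.8.18.208 - 134.8.18.223) does not contain 134.8.18.200
  134.8.18.224/27 (134.8.18.224 - 134.8.18.255) does not contain 134.8.18.200
  134.8.18.64/27 (134.8.18.64 - 134.8.18.95) does not contain 134.8.18.200
  134.8.48.0/21 (134.8.48.0 - 134.8.55.255) does not contain 134.8.18.200
Longest matching prefix is /15 -> interface eth3.

eth3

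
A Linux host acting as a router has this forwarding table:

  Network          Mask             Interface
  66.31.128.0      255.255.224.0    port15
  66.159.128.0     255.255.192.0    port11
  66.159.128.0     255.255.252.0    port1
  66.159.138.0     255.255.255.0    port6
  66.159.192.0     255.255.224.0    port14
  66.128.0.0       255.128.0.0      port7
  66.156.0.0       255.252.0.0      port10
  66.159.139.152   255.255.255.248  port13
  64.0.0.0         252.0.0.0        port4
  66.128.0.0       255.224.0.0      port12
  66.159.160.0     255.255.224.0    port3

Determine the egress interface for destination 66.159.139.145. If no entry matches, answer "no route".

port11

Routes whose prefix contains 66.159.139.145:
  64.0.0.0/6 (64.0.0.0 - 67.255.255.255) -> port4
  66.128.0.0/9 (66.128.0.0 - 66.255.255.255) -> port7
  66.128.0.0/11 (66.128.0.0 - 66.159.255.255) -> port12
  66.156.0.0/14 (66.156.0.0 - 66.159.255.255) -> port10
  66.159.128.0/18 (66.159.128.0 - 66.159.191.255) -> port11
More-specific entries that do NOT match:
  66.159.139.152/29 (66.159.139.152 - 66.159.139.159) does not contain 66.159.139.145
  66.159.138.0/24 (66.159.138.0 - 66.159.138.255) does not contain 66.159.139.145
  66.159.128.0/22 (66.159.128.0 - 66.159.131.255) does not contain 66.159.139.145
  66.31.128.0/19 (66.31.128.0 - 66.31.159.255) does not contain 66.159.139.145
  66.159.192.0/19 (66.159.192.0 - 66.159.223.255) does not contain 66.159.139.145
  66.159.160.0/19 (66.159.160.0 - 66.159.191.255) does not contain 66.159.139.145
Longest matching prefix is /18 -> interface port11.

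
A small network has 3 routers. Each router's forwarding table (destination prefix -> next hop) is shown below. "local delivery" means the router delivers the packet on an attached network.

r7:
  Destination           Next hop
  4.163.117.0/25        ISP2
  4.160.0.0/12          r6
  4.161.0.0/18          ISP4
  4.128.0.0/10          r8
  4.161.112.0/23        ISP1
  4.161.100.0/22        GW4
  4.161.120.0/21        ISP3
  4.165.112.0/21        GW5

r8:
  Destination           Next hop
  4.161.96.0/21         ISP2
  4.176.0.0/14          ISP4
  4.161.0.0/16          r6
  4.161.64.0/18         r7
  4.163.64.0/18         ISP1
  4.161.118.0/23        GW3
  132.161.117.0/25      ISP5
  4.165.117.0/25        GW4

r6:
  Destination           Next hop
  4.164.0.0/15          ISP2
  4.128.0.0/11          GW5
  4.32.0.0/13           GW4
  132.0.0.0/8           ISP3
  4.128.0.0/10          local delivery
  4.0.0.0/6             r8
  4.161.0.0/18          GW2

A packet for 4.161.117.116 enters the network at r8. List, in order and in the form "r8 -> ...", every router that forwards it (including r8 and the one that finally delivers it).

r8 -> r7 -> r6

At r8: longest match for 4.161.117.116 is 4.161.64.0/18 -> r7
At r7: longest match for 4.161.117.116 is 4.160.0.0/12 -> r6
At r6: longest match for 4.161.117.116 is 4.128.0.0/10 -> local delivery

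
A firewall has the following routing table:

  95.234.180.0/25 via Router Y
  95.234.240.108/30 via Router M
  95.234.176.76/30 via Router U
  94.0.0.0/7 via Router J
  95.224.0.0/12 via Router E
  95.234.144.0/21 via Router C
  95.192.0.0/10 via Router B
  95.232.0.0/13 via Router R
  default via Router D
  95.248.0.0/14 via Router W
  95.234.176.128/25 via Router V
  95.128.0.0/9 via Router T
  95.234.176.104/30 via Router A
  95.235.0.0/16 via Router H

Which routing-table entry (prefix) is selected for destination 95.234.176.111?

Entries matching 95.234.176.111:
  0.0.0.0/0 (default, matches everything)
  94.0.0.0/7 (94.0.0.0 - 95.255.255.255)
  95.128.0.0/9 (95.128.0.0 - 95.255.255.255)
  95.192.0.0/10 (95.192.0.0 - 95.255.255.255)
  95.224.0.0/12 (95.224.0.0 - 95.239.255.255)
  95.232.0.0/13 (95.232.0.0 - 95.239.255.255)
Most specific is 95.232.0.0/13.

95.232.0.0/13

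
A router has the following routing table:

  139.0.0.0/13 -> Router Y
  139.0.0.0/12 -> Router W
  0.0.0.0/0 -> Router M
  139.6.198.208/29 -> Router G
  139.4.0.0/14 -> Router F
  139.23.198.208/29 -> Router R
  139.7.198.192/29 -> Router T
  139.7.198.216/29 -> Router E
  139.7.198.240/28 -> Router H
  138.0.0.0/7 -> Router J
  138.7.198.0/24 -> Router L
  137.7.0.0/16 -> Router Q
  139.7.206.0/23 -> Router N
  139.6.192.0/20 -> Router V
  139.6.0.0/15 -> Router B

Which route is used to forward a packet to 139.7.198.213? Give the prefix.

139.6.0.0/15

Entries matching 139.7.198.213:
  0.0.0.0/0 (default, matches everything)
  138.0.0.0/7 (138.0.0.0 - 139.255.255.255)
  139.0.0.0/12 (139.0.0.0 - 139.15.255.255)
  139.0.0.0/13 (139.0.0.0 - 139.7.255.255)
  139.4.0.0/14 (139.4.0.0 - 139.7.255.255)
  139.6.0.0/15 (139.6.0.0 - 139.7.255.255)
Most specific is 139.6.0.0/15.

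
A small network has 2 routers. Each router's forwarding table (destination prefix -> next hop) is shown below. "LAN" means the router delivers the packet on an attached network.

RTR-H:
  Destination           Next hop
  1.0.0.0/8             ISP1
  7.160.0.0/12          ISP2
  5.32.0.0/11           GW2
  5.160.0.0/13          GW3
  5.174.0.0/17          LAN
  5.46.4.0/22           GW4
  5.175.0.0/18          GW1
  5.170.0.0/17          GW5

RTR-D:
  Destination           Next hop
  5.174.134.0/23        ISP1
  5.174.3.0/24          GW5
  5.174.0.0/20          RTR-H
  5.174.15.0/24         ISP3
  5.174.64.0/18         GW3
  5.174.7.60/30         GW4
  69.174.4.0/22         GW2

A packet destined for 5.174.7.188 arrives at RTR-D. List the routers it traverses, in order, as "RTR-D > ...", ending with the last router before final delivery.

At RTR-D: longest match for 5.174.7.188 is 5.174.0.0/20 -> RTR-H
At RTR-H: longest match for 5.174.7.188 is 5.174.0.0/17 -> LAN

RTR-D > RTR-H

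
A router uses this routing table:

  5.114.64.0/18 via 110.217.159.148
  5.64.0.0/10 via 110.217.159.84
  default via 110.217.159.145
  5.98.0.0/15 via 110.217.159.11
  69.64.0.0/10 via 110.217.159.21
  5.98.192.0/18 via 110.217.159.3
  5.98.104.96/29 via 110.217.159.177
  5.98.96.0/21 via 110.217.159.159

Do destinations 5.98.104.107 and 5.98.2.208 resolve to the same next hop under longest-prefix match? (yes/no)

yes

5.98.104.107: longest match 5.98.0.0/15 -> 110.217.159.11
5.98.2.208: longest match 5.98.0.0/15 -> 110.217.159.11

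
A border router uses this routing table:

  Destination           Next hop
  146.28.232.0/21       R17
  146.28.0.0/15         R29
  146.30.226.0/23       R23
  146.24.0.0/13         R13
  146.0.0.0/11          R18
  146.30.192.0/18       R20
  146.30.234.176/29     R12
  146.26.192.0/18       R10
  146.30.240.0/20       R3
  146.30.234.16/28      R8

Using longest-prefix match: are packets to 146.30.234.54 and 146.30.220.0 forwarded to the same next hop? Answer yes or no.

146.30.234.54: longest match 146.30.192.0/18 -> R20
146.30.220.0: longest match 146.30.192.0/18 -> R20

yes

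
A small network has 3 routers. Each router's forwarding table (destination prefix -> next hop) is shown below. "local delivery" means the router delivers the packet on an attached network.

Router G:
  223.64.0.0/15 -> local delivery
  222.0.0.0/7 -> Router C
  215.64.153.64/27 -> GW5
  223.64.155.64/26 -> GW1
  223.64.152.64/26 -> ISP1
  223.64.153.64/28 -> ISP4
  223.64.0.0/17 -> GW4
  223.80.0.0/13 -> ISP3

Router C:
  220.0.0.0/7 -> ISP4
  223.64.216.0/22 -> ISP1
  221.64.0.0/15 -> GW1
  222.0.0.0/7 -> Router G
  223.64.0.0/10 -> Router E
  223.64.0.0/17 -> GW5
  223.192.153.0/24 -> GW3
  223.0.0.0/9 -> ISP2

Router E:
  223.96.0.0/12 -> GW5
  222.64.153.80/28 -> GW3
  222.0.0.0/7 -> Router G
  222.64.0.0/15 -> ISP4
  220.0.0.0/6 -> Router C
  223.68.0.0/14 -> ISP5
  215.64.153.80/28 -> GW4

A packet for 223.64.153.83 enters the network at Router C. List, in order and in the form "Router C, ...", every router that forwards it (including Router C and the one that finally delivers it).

Router C, Router E, Router G

At Router C: longest match for 223.64.153.83 is 223.64.0.0/10 -> Router E
At Router E: longest match for 223.64.153.83 is 222.0.0.0/7 -> Router G
At Router G: longest match for 223.64.153.83 is 223.64.0.0/15 -> local delivery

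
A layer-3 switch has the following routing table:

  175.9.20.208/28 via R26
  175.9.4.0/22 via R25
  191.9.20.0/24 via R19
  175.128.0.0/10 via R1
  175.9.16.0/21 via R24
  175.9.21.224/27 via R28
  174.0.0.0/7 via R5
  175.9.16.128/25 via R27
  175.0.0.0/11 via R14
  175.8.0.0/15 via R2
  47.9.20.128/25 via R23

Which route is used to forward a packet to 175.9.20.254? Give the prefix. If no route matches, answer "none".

175.9.16.0/21

Entries matching 175.9.20.254:
  174.0.0.0/7 (174.0.0.0 - 175.255.255.255)
  175.0.0.0/11 (175.0.0.0 - 175.31.255.255)
  175.8.0.0/15 (175.8.0.0 - 175.9.255.255)
  175.9.16.0/21 (175.9.16.0 - 175.9.23.255)
Most specific is 175.9.16.0/21.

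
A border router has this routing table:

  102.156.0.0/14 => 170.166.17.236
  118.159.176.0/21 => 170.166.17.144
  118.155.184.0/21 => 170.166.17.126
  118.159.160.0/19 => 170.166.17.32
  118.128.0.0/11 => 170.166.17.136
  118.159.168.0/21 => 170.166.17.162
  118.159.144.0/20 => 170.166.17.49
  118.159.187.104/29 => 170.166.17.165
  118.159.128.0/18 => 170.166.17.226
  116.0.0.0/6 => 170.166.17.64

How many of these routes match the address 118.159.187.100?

4

Prefixes containing 118.159.187.100:
  116.0.0.0/6 (116.0.0.0 - 119.255.255.255)
  118.128.0.0/11 (118.128.0.0 - 118.159.255.255)
  118.159.128.0/18 (118.159.128.0 - 118.159.191.255)
  118.159.160.0/19 (118.159.160.0 - 118.159.191.255)
Total matching entries: 4.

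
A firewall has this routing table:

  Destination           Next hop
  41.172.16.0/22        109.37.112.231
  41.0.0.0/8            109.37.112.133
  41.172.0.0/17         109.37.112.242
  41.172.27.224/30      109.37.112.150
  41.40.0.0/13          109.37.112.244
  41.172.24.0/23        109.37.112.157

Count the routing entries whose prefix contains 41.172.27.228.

2

Prefixes containing 41.172.27.228:
  41.0.0.0/8 (41.0.0.0 - 41.255.255.255)
  41.172.0.0/17 (41.172.0.0 - 41.172.127.255)
Total matching entries: 2.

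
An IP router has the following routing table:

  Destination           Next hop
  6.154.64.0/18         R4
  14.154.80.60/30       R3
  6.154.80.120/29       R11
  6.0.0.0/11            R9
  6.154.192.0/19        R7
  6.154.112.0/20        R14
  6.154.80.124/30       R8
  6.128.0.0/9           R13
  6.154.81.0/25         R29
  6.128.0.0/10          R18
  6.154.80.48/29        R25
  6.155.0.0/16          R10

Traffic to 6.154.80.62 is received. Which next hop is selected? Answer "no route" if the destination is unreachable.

Routes whose prefix contains 6.154.80.62:
  6.128.0.0/9 (6.128.0.0 - 6.255.255.255) -> R13
  6.128.0.0/10 (6.128.0.0 - 6.191.255.255) -> R18
  6.154.64.0/18 (6.154.64.0 - 6.154.127.255) -> R4
More-specific entries that do NOT match:
  14.154.80.60/30 (14.154.80.60 - 14.154.80.63) does not contain 6.154.80.62
  6.154.80.124/30 (6.154.80.124 - 6.154.80.127) does not contain 6.154.80.62
  6.154.80.120/29 (6.154.80.120 - 6.154.80.127) does not contain 6.154.80.62
  6.154.80.48/29 (6.154.80.48 - 6.154.80.55) does not contain 6.154.80.62
  6.154.81.0/25 (6.154.81.0 - 6.154.81.127) does not contain 6.154.80.62
  6.154.112.0/20 (6.154.112.0 - 6.154.127.255) does not contain 6.154.80.62
  6.154.192.0/19 (6.154.192.0 - 6.154.223.255) does not contain 6.154.80.62
Longest matching prefix is /18 -> next hop R4.

R4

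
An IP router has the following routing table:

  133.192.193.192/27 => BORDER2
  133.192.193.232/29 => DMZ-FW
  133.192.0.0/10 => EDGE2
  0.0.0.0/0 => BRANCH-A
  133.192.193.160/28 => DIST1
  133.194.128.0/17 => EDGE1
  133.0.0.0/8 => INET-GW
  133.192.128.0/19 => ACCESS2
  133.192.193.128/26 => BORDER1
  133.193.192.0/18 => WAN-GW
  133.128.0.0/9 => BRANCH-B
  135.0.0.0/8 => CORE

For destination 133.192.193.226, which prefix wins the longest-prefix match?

133.192.0.0/10

Entries matching 133.192.193.226:
  0.0.0.0/0 (default, matches everything)
  133.0.0.0/8 (133.0.0.0 - 133.255.255.255)
  133.128.0.0/9 (133.128.0.0 - 133.255.255.255)
  133.192.0.0/10 (133.192.0.0 - 133.255.255.255)
Most specific is 133.192.0.0/10.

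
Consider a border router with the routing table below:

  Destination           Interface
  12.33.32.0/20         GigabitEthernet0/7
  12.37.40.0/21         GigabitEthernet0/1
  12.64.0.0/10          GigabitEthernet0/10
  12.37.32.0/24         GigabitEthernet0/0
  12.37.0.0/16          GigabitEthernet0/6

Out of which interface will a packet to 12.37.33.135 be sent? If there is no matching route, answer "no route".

Routes whose prefix contains 12.37.33.135:
  12.37.0.0/16 (12.37.0.0 - 12.37.255.255) -> GigabitEthernet0/6
More-specific entries that do NOT match:
  12.37.32.0/24 (12.37.32.0 - 12.37.32.255) does not contain 12.37.33.135
  12.37.40.0/21 (12.37.40.0 - 12.37.47.255) does not contain 12.37.33.135
  12.33.32.0/20 (12.33.32.0 - 12.33.47.255) does not contain 12.37.33.135
Longest matching prefix is /16 -> interface GigabitEthernet0/6.

GigabitEthernet0/6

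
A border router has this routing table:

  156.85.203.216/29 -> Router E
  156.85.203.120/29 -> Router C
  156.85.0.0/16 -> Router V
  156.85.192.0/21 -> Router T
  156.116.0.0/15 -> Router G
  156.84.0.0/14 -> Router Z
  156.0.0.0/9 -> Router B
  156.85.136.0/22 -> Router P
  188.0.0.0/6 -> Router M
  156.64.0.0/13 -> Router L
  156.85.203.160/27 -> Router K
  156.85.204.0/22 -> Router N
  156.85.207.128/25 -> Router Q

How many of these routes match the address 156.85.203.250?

Prefixes containing 156.85.203.250:
  156.0.0.0/9 (156.0.0.0 - 156.127.255.255)
  156.84.0.0/14 (156.84.0.0 - 156.87.255.255)
  156.85.0.0/16 (156.85.0.0 - 156.85.255.255)
Total matching entries: 3.

3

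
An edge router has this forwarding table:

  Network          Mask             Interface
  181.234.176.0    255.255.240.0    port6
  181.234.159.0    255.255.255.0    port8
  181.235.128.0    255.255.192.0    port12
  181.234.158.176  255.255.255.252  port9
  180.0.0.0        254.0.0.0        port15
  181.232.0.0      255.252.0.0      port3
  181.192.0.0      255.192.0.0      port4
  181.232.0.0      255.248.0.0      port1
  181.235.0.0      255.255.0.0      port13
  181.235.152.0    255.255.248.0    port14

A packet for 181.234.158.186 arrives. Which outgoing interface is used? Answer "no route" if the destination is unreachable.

Routes whose prefix contains 181.234.158.186:
  180.0.0.0/7 (180.0.0.0 - 181.255.255.255) -> port15
  181.192.0.0/10 (181.192.0.0 - 181.255.255.255) -> port4
  181.232.0.0/13 (181.232.0.0 - 181.239.255.255) -> port1
  181.232.0.0/14 (181.232.0.0 - 181.235.255.255) -> port3
More-specific entries that do NOT match:
  181.234.158.176/30 (181.234.158.176 - 181.234.158.179) does not contain 181.234.158.186
  181.234.159.0/24 (181.234.159.0 - 181.234.159.255) does not contain 181.234.158.186
  181.235.152.0/21 (181.235.152.0 - 181.235.159.255) does not contain 181.234.158.186
  181.234.176.0/20 (181.234.176.0 - 181.234.191.255) does not contain 181.234.158.186
  181.235.128.0/18 (181.235.128.0 - 181.235.191.255) does not contain 181.234.158.186
  181.235.0.0/16 (181.235.0.0 - 181.235.255.255) does not contain 181.234.158.186
Longest matching prefix is /14 -> interface port3.

port3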